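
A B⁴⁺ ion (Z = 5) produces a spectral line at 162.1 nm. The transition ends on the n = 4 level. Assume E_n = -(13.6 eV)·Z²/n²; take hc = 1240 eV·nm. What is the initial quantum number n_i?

The photon energy is ΔE = hc/λ = 1240 / 162.1 = 7.650 eV.
With Z = 5, ΔE = 340.0 × (1/n_f² − 1/n_i²), so 1/n_f² − 1/n_i² = 0.02250.
With n_f = 4: 1/n_i² = 1/16 − 0.02250 = 0.04000, so n_i ≈ 5.00.

n_i = 5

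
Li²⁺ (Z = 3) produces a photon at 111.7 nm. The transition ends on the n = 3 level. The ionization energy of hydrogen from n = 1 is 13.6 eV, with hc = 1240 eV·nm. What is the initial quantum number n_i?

The photon energy is ΔE = hc/λ = 1240 / 111.7 = 11.10 eV.
With Z = 3, ΔE = 122.4 × (1/n_f² − 1/n_i²), so 1/n_f² − 1/n_i² = 0.09070.
With n_f = 3: 1/n_i² = 1/9 − 0.09070 = 0.02042, so n_i ≈ 7.00.

n_i = 7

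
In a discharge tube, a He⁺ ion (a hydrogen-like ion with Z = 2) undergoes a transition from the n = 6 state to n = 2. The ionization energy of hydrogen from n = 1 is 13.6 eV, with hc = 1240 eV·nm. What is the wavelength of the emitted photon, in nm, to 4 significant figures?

102.6 nm

For Z = 2 the level energies scale as Z², so the effective Rydberg energy is 13.6 × 4 = 54.40 eV.
ΔE = 54.40 × (1/2² − 1/6²) = 54.40 × 0.2222 = 12.09 eV.
λ = hc/ΔE = 1240 / 12.09 = 102.6 nm.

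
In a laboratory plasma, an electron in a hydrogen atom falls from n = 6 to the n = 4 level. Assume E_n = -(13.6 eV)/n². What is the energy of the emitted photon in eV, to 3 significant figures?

E_6 = −13.60/36 = −0.3778 eV and E_4 = −13.60/16 = −0.8500 eV.
The photon energy is |E_6 − E_4| = 0.472 eV.

0.472 eV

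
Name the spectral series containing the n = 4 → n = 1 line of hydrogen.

Lyman

The series is set by the lower level: n_f = 1 is the Lyman series.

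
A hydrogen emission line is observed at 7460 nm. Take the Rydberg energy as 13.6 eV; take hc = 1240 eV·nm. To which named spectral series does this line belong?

Pfund

ΔE = 1240/7460 = 0.1662 eV.
This matches 13.6 × (1/5² − 1/6²), so n_f = 5: the Pfund series.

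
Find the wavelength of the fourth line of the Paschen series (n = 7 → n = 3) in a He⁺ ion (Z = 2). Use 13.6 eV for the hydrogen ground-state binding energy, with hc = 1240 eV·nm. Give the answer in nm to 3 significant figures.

251 nm

The Paschen series terminates on n_f = 3; the fourth line has n_i = 3+4 = 7.
ΔE = 54.40 × (1/3² − 1/7²) = 4.934 eV.
λ = 1240 / 4.934 = 251 nm.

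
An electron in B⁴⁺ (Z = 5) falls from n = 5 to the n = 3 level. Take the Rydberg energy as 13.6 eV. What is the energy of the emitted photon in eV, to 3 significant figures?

24.2 eV

The Bohr energies scale as Z², so for Z = 5: E_n = −340.0/n² eV.
E_5 = −340.0/25 = −13.60 eV and E_3 = −340.0/9 = −37.78 eV.
The photon energy is |E_5 − E_3| = 24.2 eV.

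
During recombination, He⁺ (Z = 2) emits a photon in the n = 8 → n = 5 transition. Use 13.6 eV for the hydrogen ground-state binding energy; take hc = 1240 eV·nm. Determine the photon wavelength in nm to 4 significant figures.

For Z = 2 the level energies scale as Z², so the effective Rydberg energy is 13.6 × 4 = 54.40 eV.
ΔE = 54.40 × (1/5² − 1/8²) = 54.40 × 0.02438 = 1.326 eV.
λ = hc/ΔE = 1240 / 1.326 = 935.1 nm.

935.1 nm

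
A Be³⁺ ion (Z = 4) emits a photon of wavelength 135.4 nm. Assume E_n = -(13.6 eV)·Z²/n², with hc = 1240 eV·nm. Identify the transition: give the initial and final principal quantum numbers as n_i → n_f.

n_i = 7, n_f = 4

The photon energy is ΔE = hc/λ = 1240 / 135.4 = 9.158 eV.
With Z = 4, ΔE = 217.6 × (1/n_f² − 1/n_i²), so 1/n_f² − 1/n_i² = 0.04209.
Trying n_f = 4 gives 1/n_i² = 0.02041, i.e. n_i ≈ 7; this pair matches.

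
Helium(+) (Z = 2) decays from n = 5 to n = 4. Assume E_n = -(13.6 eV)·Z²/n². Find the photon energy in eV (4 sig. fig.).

The Bohr energies scale as Z², so for Z = 2: E_n = −54.40/n² eV.
E_5 = −54.40/25 = −2.176 eV and E_4 = −54.40/16 = −3.400 eV.
The photon energy is |E_5 − E_4| = 1.224 eV.

1.224 eV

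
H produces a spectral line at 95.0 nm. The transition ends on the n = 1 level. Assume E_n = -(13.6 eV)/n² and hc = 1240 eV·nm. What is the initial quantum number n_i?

The photon energy is ΔE = hc/λ = 1240 / 95.0 = 13.05 eV.
With Z = 1, ΔE = 13.60 × (1/n_f² − 1/n_i²), so 1/n_f² − 1/n_i² = 0.9598.
With n_f = 1: 1/n_i² = 1/1 − 0.9598 = 0.04025, so n_i ≈ 4.98.

n_i = 5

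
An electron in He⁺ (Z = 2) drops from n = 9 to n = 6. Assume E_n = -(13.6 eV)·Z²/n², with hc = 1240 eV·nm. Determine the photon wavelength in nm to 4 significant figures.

For Z = 2 the level energies scale as Z², so the effective Rydberg energy is 13.6 × 4 = 54.40 eV.
ΔE = 54.40 × (1/6² − 1/9²) = 54.40 × 0.01543 = 0.8395 eV.
λ = hc/ΔE = 1240 / 0.8395 = 1477 nm.

1477 nm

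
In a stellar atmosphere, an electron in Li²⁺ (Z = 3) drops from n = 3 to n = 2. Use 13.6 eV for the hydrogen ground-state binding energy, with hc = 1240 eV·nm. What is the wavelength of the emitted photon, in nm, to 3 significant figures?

72.9 nm

For Z = 3 the level energies scale as Z², so the effective Rydberg energy is 13.6 × 9 = 122.4 eV.
ΔE = 122.4 × (1/2² − 1/3²) = 122.4 × 0.1389 = 17.00 eV.
λ = hc/ΔE = 1240 / 17.00 = 72.9 nm.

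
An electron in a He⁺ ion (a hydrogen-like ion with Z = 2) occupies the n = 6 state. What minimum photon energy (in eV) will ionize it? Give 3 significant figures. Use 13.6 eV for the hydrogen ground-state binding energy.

1.51 eV

E_n = −13.6 Z²/n² = −54.40/n² eV for Z = 2.
E_6 = −54.40/36 = −1.51 eV, so ionization (to E = 0) requires 1.51 eV.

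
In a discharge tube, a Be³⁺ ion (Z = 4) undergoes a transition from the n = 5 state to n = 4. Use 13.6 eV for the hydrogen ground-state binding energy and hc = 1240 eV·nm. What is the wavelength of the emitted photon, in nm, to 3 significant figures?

For Z = 4 the level energies scale as Z², so the effective Rydberg energy is 13.6 × 16 = 217.6 eV.
ΔE = 217.6 × (1/4² − 1/5²) = 217.6 × 0.02250 = 4.896 eV.
λ = hc/ΔE = 1240 / 4.896 = 253 nm.

253 nm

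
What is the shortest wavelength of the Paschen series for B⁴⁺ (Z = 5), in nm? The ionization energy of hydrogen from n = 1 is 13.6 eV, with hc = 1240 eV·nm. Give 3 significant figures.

The Paschen series has lower level n_f = 3; the series limit corresponds to n_i → ∞.
ΔE_max = 13.6 × 25 / 3² = 37.78 eV.
λ_min = 1240 / 37.78 = 32.8 nm.

32.8 nm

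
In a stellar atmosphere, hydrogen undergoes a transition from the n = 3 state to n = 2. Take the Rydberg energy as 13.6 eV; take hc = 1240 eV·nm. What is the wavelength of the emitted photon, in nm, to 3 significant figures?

ΔE = 13.60 × (1/2² − 1/3²) = 13.60 × 0.1389 = 1.889 eV.
λ = hc/ΔE = 1240 / 1.889 = 656 nm.
This line belongs to the Balmer series.

656 nm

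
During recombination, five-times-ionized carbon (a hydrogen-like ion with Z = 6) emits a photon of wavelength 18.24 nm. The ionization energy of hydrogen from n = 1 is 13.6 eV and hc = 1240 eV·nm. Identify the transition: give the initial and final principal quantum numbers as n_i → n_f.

n_i = 3, n_f = 2

The photon energy is ΔE = hc/λ = 1240 / 18.24 = 67.98 eV.
With Z = 6, ΔE = 489.6 × (1/n_f² − 1/n_i²), so 1/n_f² − 1/n_i² = 0.1389.
Trying n_f = 2 gives 1/n_i² = 0.1111, i.e. n_i ≈ 3; this pair matches.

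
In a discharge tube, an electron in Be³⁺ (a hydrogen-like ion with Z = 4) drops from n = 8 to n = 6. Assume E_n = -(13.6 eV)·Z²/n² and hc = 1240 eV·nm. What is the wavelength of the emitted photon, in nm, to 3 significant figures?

469 nm

For Z = 4 the level energies scale as Z², so the effective Rydberg energy is 13.6 × 16 = 217.6 eV.
ΔE = 217.6 × (1/6² − 1/8²) = 217.6 × 0.01215 = 2.644 eV.
λ = hc/ΔE = 1240 / 2.644 = 469 nm.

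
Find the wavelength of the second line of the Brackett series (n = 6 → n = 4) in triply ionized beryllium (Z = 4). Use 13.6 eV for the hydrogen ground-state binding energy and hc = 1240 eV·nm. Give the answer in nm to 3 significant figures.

164 nm

The Brackett series terminates on n_f = 4; the second line has n_i = 4+2 = 6.
ΔE = 217.6 × (1/4² − 1/6²) = 7.556 eV.
λ = 1240 / 7.556 = 164 nm.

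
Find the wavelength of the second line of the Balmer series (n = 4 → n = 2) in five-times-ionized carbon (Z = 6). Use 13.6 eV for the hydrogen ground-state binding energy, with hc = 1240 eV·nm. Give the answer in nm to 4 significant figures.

13.51 nm

The Balmer series terminates on n_f = 2; the second line has n_i = 2+2 = 4.
ΔE = 489.6 × (1/2² − 1/4²) = 91.80 eV.
λ = 1240 / 91.80 = 13.51 nm.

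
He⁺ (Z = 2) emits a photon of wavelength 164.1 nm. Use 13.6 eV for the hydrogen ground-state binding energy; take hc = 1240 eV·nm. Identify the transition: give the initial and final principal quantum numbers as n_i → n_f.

The photon energy is ΔE = hc/λ = 1240 / 164.1 = 7.556 eV.
With Z = 2, ΔE = 54.40 × (1/n_f² − 1/n_i²), so 1/n_f² − 1/n_i² = 0.1389.
Trying n_f = 2 gives 1/n_i² = 0.1111, i.e. n_i ≈ 3; this pair matches.

n_i = 3, n_f = 2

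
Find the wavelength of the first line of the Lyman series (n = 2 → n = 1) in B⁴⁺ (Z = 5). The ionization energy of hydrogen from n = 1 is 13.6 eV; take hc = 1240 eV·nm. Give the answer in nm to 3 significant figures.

The Lyman series terminates on n_f = 1; the first line has n_i = 1+1 = 2.
ΔE = 340.0 × (1/1² − 1/2²) = 255.0 eV.
λ = 1240 / 255.0 = 4.86 nm.

4.86 nm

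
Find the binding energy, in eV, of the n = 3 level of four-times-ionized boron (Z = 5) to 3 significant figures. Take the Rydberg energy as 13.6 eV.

37.8 eV

E_n = −13.6 Z²/n² = −340.0/n² eV for Z = 5.
E_3 = −340.0/9 = −37.8 eV, so ionization (to E = 0) requires 37.8 eV.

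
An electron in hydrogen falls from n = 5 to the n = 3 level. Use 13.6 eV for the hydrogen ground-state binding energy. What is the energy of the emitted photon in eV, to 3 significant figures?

0.967 eV

E_5 = −13.60/25 = −0.5440 eV and E_3 = −13.60/9 = −1.511 eV.
The photon energy is |E_5 − E_3| = 0.967 eV.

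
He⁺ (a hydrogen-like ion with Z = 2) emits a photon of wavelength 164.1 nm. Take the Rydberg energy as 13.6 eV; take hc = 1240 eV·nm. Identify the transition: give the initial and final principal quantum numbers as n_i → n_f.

n_i = 3, n_f = 2

The photon energy is ΔE = hc/λ = 1240 / 164.1 = 7.556 eV.
With Z = 2, ΔE = 54.40 × (1/n_f² − 1/n_i²), so 1/n_f² − 1/n_i² = 0.1389.
Trying n_f = 2 gives 1/n_i² = 0.1111, i.e. n_i ≈ 3; this pair matches.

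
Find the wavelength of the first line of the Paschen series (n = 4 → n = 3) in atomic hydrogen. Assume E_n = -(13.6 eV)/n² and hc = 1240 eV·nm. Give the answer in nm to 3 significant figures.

The Paschen series terminates on n_f = 3; the first line has n_i = 3+1 = 4.
ΔE = 13.60 × (1/3² − 1/4²) = 0.6611 eV.
λ = 1240 / 0.6611 = 1880 nm.

1880 nm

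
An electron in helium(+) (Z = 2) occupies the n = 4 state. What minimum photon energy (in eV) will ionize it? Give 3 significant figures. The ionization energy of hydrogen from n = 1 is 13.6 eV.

E_n = −13.6 Z²/n² = −54.40/n² eV for Z = 2.
E_4 = −54.40/16 = −3.40 eV, so ionization (to E = 0) requires 3.40 eV.

3.40 eV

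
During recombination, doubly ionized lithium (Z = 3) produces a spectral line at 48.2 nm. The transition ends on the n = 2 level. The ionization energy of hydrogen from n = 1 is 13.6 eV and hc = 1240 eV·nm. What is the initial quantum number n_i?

n_i = 5

The photon energy is ΔE = hc/λ = 1240 / 48.2 = 25.73 eV.
With Z = 3, ΔE = 122.4 × (1/n_f² − 1/n_i²), so 1/n_f² − 1/n_i² = 0.2102.
With n_f = 2: 1/n_i² = 1/4 − 0.2102 = 0.03982, so n_i ≈ 5.01.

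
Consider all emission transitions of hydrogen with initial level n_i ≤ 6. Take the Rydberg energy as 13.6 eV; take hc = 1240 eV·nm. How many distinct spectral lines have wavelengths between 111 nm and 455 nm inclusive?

Enumerate all n_i → n_f pairs with 1 ≤ n_f < n_i ≤ 6 and compute λ = 1240 / [13.6·1·(1/n_f² − 1/n_i²)].
Lines falling in [111, 455] nm: 2→1 (121.6 nm), 6→2 (410.3 nm), 5→2 (434.2 nm).

3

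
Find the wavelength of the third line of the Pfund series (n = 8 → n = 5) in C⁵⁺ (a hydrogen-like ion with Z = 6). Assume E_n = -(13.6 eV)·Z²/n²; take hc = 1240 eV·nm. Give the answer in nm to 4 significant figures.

103.9 nm

The Pfund series terminates on n_f = 5; the third line has n_i = 5+3 = 8.
ΔE = 489.6 × (1/5² − 1/8²) = 11.93 eV.
λ = 1240 / 11.93 = 103.9 nm.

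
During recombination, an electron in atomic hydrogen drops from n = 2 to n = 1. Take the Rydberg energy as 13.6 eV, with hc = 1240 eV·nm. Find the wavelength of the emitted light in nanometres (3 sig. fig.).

ΔE = 13.60 × (1/1² − 1/2²) = 13.60 × 0.7500 = 10.20 eV.
λ = hc/ΔE = 1240 / 10.20 = 122 nm.

122 nm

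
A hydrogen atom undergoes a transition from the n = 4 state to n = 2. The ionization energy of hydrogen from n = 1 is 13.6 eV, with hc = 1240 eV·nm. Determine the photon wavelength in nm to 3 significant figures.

ΔE = 13.60 × (1/2² − 1/4²) = 13.60 × 0.1875 = 2.550 eV.
λ = hc/ΔE = 1240 / 2.550 = 486 nm.

486 nm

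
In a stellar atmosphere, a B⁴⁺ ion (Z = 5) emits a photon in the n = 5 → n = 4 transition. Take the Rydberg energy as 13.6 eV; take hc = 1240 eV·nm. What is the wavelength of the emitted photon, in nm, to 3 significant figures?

For Z = 5 the level energies scale as Z², so the effective Rydberg energy is 13.6 × 25 = 340.0 eV.
ΔE = 340.0 × (1/4² − 1/5²) = 340.0 × 0.02250 = 7.650 eV.
λ = hc/ΔE = 1240 / 7.650 = 162 nm.

162 nm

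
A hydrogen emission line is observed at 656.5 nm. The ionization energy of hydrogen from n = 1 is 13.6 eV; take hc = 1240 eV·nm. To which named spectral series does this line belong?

Balmer

ΔE = 1240/656.5 = 1.889 eV.
This matches 13.6 × (1/2² − 1/3²), so n_f = 2: the Balmer series.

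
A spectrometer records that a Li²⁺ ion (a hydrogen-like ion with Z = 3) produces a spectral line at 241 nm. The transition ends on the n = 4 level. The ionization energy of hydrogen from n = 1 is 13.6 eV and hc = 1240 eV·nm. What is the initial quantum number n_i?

n_i = 7

The photon energy is ΔE = hc/λ = 1240 / 241 = 5.145 eV.
With Z = 3, ΔE = 122.4 × (1/n_f² − 1/n_i²), so 1/n_f² − 1/n_i² = 0.04204.
With n_f = 4: 1/n_i² = 1/16 − 0.04204 = 0.02046, so n_i ≈ 6.99.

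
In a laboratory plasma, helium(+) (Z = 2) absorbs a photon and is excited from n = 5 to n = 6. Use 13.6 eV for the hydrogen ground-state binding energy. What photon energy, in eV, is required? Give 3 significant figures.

The Bohr energies scale as Z², so for Z = 2: E_n = −54.40/n² eV.
E_6 = −54.40/36 = −1.511 eV and E_5 = −54.40/25 = −2.176 eV.
The photon energy is |E_6 − E_5| = 0.665 eV.

0.665 eV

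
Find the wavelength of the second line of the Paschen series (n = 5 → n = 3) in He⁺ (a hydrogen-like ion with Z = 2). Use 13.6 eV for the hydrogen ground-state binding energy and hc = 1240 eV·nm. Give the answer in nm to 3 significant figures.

321 nm

The Paschen series terminates on n_f = 3; the second line has n_i = 3+2 = 5.
ΔE = 54.40 × (1/3² − 1/5²) = 3.868 eV.
λ = 1240 / 3.868 = 321 nm.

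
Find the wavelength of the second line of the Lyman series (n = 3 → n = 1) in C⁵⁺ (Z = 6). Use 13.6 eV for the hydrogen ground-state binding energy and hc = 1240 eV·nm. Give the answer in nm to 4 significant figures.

The Lyman series terminates on n_f = 1; the second line has n_i = 1+2 = 3.
ΔE = 489.6 × (1/1² − 1/3²) = 435.2 eV.
λ = 1240 / 435.2 = 2.849 nm.

2.849 nm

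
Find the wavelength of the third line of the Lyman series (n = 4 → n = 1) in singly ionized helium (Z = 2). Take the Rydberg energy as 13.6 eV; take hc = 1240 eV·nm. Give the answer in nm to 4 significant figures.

The Lyman series terminates on n_f = 1; the third line has n_i = 1+3 = 4.
ΔE = 54.40 × (1/1² − 1/4²) = 51.00 eV.
λ = 1240 / 51.00 = 24.31 nm.

24.31 nm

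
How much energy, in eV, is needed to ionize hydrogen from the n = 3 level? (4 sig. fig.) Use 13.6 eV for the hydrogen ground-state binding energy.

1.511 eV

E_3 = −13.60/9 = −1.511 eV, so ionization (to E = 0) requires 1.511 eV.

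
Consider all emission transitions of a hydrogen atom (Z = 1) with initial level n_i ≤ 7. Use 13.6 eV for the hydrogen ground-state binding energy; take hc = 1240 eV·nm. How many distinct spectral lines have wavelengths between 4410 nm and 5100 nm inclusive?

Enumerate all n_i → n_f pairs with 1 ≤ n_f < n_i ≤ 7 and compute λ = 1240 / [13.6·1·(1/n_f² − 1/n_i²)].
Lines falling in [4410, 5100] nm: 7→5 (4654 nm).

1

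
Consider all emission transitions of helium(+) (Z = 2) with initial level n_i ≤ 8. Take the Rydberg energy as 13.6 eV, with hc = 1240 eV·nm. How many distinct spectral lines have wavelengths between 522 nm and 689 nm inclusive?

2

Enumerate all n_i → n_f pairs with 1 ≤ n_f < n_i ≤ 8 and compute λ = 1240 / [13.6·4·(1/n_f² − 1/n_i²)].
Lines falling in [522, 689] nm: 7→4 (541.5 nm), 6→4 (656.5 nm).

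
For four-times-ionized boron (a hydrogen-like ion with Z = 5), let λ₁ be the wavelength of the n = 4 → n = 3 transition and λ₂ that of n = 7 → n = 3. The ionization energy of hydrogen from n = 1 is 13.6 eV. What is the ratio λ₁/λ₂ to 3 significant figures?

1.87

λ ∝ 1/ΔE ∝ 1/(1/n_f² − 1/n_i²), and the Z² and hc factors cancel in the ratio.
λ₁/λ₂ = (1/3² − 1/7²)/(1/3² − 1/4²) = 0.09070/0.04861 = 1.87.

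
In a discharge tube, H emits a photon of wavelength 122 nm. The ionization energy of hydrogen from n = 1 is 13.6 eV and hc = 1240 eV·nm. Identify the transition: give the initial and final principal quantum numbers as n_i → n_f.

n_i = 2, n_f = 1

The photon energy is ΔE = hc/λ = 1240 / 122 = 10.16 eV.
With Z = 1, ΔE = 13.60 × (1/n_f² − 1/n_i²), so 1/n_f² − 1/n_i² = 0.7473.
Trying n_f = 1 gives 1/n_i² = 0.2527, i.e. n_i ≈ 2; this pair matches.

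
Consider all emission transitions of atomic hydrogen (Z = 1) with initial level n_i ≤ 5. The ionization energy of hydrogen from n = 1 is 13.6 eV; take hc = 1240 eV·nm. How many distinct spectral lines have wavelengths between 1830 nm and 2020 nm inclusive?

1

Enumerate all n_i → n_f pairs with 1 ≤ n_f < n_i ≤ 5 and compute λ = 1240 / [13.6·1·(1/n_f² − 1/n_i²)].
Lines falling in [1830, 2020] nm: 4→3 (1876 nm).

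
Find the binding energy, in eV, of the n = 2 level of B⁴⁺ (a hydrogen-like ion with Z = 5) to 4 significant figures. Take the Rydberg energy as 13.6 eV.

85.00 eV

E_n = −13.6 Z²/n² = −340.0/n² eV for Z = 5.
E_2 = −340.0/4 = −85.00 eV, so ionization (to E = 0) requires 85.00 eV.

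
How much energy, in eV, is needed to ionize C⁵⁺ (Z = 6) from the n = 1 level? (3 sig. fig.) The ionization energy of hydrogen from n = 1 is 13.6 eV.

490 eV

E_n = −13.6 Z²/n² = −489.6/n² eV for Z = 6.
E_1 = −489.6/1 = −490 eV, so ionization (to E = 0) requires 490 eV.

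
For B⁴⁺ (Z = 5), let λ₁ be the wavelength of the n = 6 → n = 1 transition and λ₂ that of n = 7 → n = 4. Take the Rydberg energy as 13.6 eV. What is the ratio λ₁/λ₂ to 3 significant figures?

0.0433

λ ∝ 1/ΔE ∝ 1/(1/n_f² − 1/n_i²), and the Z² and hc factors cancel in the ratio.
λ₁/λ₂ = (1/4² − 1/7²)/(1/1² − 1/6²) = 0.04209/0.9722 = 0.0433.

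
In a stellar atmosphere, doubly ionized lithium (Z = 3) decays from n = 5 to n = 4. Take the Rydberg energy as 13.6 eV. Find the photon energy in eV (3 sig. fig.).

The Bohr energies scale as Z², so for Z = 3: E_n = −122.4/n² eV.
E_5 = −122.4/25 = −4.896 eV and E_4 = −122.4/16 = −7.650 eV.
The photon energy is |E_5 − E_4| = 2.75 eV.

2.75 eV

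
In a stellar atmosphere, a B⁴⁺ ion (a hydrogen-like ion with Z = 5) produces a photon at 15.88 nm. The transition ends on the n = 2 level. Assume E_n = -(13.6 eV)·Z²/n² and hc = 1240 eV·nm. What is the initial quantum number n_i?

n_i = 7

The photon energy is ΔE = hc/λ = 1240 / 15.88 = 78.09 eV.
With Z = 5, ΔE = 340.0 × (1/n_f² − 1/n_i²), so 1/n_f² − 1/n_i² = 0.2297.
With n_f = 2: 1/n_i² = 1/4 − 0.2297 = 0.02034, so n_i ≈ 7.01.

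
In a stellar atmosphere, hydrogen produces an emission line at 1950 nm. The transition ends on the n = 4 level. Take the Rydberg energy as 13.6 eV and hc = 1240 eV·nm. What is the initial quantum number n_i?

The photon energy is ΔE = hc/λ = 1240 / 1950 = 0.6359 eV.
With Z = 1, ΔE = 13.60 × (1/n_f² − 1/n_i²), so 1/n_f² − 1/n_i² = 0.04676.
With n_f = 4: 1/n_i² = 1/16 − 0.04676 = 0.01574, so n_i ≈ 7.97.

n_i = 8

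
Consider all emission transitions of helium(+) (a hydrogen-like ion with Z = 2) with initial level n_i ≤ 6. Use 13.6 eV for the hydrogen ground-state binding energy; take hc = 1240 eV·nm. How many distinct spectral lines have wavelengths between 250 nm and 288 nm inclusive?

1

Enumerate all n_i → n_f pairs with 1 ≤ n_f < n_i ≤ 6 and compute λ = 1240 / [13.6·4·(1/n_f² − 1/n_i²)].
Lines falling in [250, 288] nm: 6→3 (273.5 nm).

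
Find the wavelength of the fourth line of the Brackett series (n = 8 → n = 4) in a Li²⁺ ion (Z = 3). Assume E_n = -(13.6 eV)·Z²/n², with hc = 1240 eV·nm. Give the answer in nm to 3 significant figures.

The Brackett series terminates on n_f = 4; the fourth line has n_i = 4+4 = 8.
ΔE = 122.4 × (1/4² − 1/8²) = 5.738 eV.
λ = 1240 / 5.738 = 216 nm.

216 nm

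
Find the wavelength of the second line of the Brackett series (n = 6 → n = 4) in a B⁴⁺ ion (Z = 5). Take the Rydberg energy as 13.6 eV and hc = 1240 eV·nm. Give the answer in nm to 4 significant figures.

105.0 nm

The Brackett series terminates on n_f = 4; the second line has n_i = 4+2 = 6.
ΔE = 340.0 × (1/4² − 1/6²) = 11.81 eV.
λ = 1240 / 11.81 = 105.0 nm.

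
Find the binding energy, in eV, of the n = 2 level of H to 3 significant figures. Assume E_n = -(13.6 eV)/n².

E_2 = −13.60/4 = −3.40 eV, so ionization (to E = 0) requires 3.40 eV.

3.40 eV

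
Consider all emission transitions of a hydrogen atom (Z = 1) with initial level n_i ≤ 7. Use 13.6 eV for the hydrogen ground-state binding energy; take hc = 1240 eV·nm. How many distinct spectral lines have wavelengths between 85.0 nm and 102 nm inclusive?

Enumerate all n_i → n_f pairs with 1 ≤ n_f < n_i ≤ 7 and compute λ = 1240 / [13.6·1·(1/n_f² − 1/n_i²)].
Lines falling in [85.0, 102] nm: 7→1 (93.08 nm), 6→1 (93.78 nm), 5→1 (94.98 nm), 4→1 (97.25 nm).

4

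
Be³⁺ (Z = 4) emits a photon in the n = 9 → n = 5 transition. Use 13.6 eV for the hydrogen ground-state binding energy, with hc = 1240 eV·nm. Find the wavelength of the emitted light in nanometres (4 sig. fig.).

206.1 nm

For Z = 4 the level energies scale as Z², so the effective Rydberg energy is 13.6 × 16 = 217.6 eV.
ΔE = 217.6 × (1/5² − 1/9²) = 217.6 × 0.02765 = 6.018 eV.
λ = hc/ΔE = 1240 / 6.018 = 206.1 nm.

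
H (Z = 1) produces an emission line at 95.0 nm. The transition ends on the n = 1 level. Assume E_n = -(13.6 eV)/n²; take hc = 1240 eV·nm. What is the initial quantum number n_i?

The photon energy is ΔE = hc/λ = 1240 / 95.0 = 13.05 eV.
With Z = 1, ΔE = 13.60 × (1/n_f² − 1/n_i²), so 1/n_f² − 1/n_i² = 0.9598.
With n_f = 1: 1/n_i² = 1/1 − 0.9598 = 0.04025, so n_i ≈ 4.98.

n_i = 5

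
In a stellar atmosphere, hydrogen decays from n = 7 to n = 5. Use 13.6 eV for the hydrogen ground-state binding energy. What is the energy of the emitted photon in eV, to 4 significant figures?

0.2664 eV

E_7 = −13.60/49 = −0.2776 eV and E_5 = −13.60/25 = −0.5440 eV.
The photon energy is |E_7 − E_5| = 0.2664 eV.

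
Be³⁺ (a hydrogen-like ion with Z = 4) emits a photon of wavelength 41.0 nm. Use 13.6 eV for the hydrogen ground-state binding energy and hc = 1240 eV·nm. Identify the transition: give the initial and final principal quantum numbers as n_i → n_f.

n_i = 3, n_f = 2

The photon energy is ΔE = hc/λ = 1240 / 41.0 = 30.24 eV.
With Z = 4, ΔE = 217.6 × (1/n_f² − 1/n_i²), so 1/n_f² − 1/n_i² = 0.1390.
Trying n_f = 2 gives 1/n_i² = 0.1110, i.e. n_i ≈ 3; this pair matches.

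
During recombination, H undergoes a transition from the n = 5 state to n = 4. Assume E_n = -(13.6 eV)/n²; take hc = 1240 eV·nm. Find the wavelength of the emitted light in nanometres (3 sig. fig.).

ΔE = 13.60 × (1/4² − 1/5²) = 13.60 × 0.02250 = 0.3060 eV.
λ = hc/ΔE = 1240 / 0.3060 = 4050 nm.
This line belongs to the Brackett series.

4050 nm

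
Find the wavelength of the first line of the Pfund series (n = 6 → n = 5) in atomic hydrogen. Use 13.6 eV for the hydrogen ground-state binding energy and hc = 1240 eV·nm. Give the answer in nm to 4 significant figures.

The Pfund series terminates on n_f = 5; the first line has n_i = 5+1 = 6.
ΔE = 13.60 × (1/5² − 1/6²) = 0.1662 eV.
λ = 1240 / 0.1662 = 7460 nm.

7460 nm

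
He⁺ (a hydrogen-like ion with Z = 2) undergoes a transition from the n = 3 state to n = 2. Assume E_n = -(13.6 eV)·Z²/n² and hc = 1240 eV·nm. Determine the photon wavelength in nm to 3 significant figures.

164 nm

For Z = 2 the level energies scale as Z², so the effective Rydberg energy is 13.6 × 4 = 54.40 eV.
ΔE = 54.40 × (1/2² − 1/3²) = 54.40 × 0.1389 = 7.556 eV.
λ = hc/ΔE = 1240 / 7.556 = 164 nm.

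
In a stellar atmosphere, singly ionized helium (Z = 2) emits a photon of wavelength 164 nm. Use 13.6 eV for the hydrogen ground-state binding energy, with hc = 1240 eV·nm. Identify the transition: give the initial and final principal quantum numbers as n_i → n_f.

The photon energy is ΔE = hc/λ = 1240 / 164 = 7.561 eV.
With Z = 2, ΔE = 54.40 × (1/n_f² − 1/n_i²), so 1/n_f² − 1/n_i² = 0.1390.
Trying n_f = 2 gives 1/n_i² = 0.1110, i.e. n_i ≈ 3; this pair matches.

n_i = 3, n_f = 2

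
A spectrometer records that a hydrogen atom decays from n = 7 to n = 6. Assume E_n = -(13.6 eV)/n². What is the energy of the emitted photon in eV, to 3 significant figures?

E_7 = −13.60/49 = −0.2776 eV and E_6 = −13.60/36 = −0.3778 eV.
The photon energy is |E_7 − E_6| = 0.100 eV.

0.100 eV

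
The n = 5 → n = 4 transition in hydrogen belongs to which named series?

The series is set by the lower level: n_f = 4 is the Brackett series.

Brackett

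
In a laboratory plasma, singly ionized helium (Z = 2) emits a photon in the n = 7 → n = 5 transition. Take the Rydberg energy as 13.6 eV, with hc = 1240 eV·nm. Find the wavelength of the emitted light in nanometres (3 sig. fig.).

For Z = 2 the level energies scale as Z², so the effective Rydberg energy is 13.6 × 4 = 54.40 eV.
ΔE = 54.40 × (1/5² − 1/7²) = 54.40 × 0.01959 = 1.066 eV.
λ = hc/ΔE = 1240 / 1.066 = 1160 nm.

1160 nm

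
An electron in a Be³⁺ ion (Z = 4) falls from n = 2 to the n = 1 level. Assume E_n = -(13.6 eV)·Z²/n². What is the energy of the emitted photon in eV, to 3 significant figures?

The Bohr energies scale as Z², so for Z = 4: E_n = −217.6/n² eV.
E_2 = −217.6/4 = −54.40 eV and E_1 = −217.6/1 = −217.6 eV.
The photon energy is |E_2 − E_1| = 163 eV.

163 eV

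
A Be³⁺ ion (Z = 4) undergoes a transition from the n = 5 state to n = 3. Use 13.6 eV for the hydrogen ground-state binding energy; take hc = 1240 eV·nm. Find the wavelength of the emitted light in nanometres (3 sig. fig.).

80.1 nm

For Z = 4 the level energies scale as Z², so the effective Rydberg energy is 13.6 × 16 = 217.6 eV.
ΔE = 217.6 × (1/3² − 1/5²) = 217.6 × 0.07111 = 15.47 eV.
λ = hc/ΔE = 1240 / 15.47 = 80.1 nm.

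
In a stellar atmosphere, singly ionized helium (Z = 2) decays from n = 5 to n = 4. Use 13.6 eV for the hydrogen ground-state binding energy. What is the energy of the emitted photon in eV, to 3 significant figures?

The Bohr energies scale as Z², so for Z = 2: E_n = −54.40/n² eV.
E_5 = −54.40/25 = −2.176 eV and E_4 = −54.40/16 = −3.400 eV.
The photon energy is |E_5 − E_4| = 1.22 eV.

1.22 eV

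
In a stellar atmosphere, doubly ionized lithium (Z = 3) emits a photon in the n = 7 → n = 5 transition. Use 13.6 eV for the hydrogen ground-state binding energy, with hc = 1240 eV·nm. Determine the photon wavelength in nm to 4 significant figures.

517.1 nm

For Z = 3 the level energies scale as Z², so the effective Rydberg energy is 13.6 × 9 = 122.4 eV.
ΔE = 122.4 × (1/5² − 1/7²) = 122.4 × 0.01959 = 2.398 eV.
λ = hc/ΔE = 1240 / 2.398 = 517.1 nm.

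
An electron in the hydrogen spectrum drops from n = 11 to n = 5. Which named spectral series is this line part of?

Pfund

The series is set by the lower level: n_f = 5 is the Pfund series.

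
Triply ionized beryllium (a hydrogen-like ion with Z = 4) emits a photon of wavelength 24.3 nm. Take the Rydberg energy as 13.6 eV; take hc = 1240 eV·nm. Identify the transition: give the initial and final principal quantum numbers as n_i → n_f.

n_i = 8, n_f = 2

The photon energy is ΔE = hc/λ = 1240 / 24.3 = 51.03 eV.
With Z = 4, ΔE = 217.6 × (1/n_f² − 1/n_i²), so 1/n_f² − 1/n_i² = 0.2345.
Trying n_f = 2 gives 1/n_i² = 0.01549, i.e. n_i ≈ 8; this pair matches.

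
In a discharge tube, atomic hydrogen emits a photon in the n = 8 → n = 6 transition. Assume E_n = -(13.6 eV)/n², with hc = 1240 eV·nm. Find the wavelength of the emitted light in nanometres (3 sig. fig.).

7500 nm

ΔE = 13.60 × (1/6² − 1/8²) = 13.60 × 0.01215 = 0.1653 eV.
λ = hc/ΔE = 1240 / 0.1653 = 7500 nm.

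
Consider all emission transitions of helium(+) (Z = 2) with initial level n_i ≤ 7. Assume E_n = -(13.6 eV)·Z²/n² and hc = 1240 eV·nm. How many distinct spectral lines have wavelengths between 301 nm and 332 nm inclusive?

1

Enumerate all n_i → n_f pairs with 1 ≤ n_f < n_i ≤ 7 and compute λ = 1240 / [13.6·4·(1/n_f² − 1/n_i²)].
Lines falling in [301, 332] nm: 5→3 (320.5 nm).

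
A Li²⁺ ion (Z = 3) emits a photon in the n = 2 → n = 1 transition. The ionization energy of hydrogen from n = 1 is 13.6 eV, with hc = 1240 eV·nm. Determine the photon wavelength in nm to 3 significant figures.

For Z = 3 the level energies scale as Z², so the effective Rydberg energy is 13.6 × 9 = 122.4 eV.
ΔE = 122.4 × (1/1² − 1/2²) = 122.4 × 0.7500 = 91.80 eV.
λ = hc/ΔE = 1240 / 91.80 = 13.5 nm.

13.5 nm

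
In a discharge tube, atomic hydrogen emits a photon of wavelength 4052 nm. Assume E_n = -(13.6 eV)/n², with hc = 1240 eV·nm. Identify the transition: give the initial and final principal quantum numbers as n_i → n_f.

n_i = 5, n_f = 4

The photon energy is ΔE = hc/λ = 1240 / 4052 = 0.3060 eV.
With Z = 1, ΔE = 13.60 × (1/n_f² − 1/n_i²), so 1/n_f² − 1/n_i² = 0.02250.
Trying n_f = 4 gives 1/n_i² = 0.04000, i.e. n_i ≈ 5; this pair matches.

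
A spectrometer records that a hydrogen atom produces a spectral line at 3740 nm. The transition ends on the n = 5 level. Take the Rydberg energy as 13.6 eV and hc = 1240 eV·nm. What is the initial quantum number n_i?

n_i = 8

The photon energy is ΔE = hc/λ = 1240 / 3740 = 0.3316 eV.
With Z = 1, ΔE = 13.60 × (1/n_f² − 1/n_i²), so 1/n_f² − 1/n_i² = 0.02438.
With n_f = 5: 1/n_i² = 1/25 − 0.02438 = 0.01562, so n_i ≈ 8.00.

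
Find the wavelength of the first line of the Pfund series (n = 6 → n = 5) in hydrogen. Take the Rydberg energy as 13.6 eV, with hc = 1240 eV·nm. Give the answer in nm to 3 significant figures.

The Pfund series terminates on n_f = 5; the first line has n_i = 5+1 = 6.
ΔE = 13.60 × (1/5² − 1/6²) = 0.1662 eV.
λ = 1240 / 0.1662 = 7460 nm.

7460 nm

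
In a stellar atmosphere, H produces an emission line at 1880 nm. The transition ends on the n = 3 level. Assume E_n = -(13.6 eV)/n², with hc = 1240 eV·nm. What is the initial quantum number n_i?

The photon energy is ΔE = hc/λ = 1240 / 1880 = 0.6596 eV.
With Z = 1, ΔE = 13.60 × (1/n_f² − 1/n_i²), so 1/n_f² − 1/n_i² = 0.04850.
With n_f = 3: 1/n_i² = 1/9 − 0.04850 = 0.06261, so n_i ≈ 4.00.

n_i = 4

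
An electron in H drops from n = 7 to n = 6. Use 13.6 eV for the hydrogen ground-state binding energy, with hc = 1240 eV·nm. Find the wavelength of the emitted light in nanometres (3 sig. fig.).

12400 nm

ΔE = 13.60 × (1/6² − 1/7²) = 13.60 × 0.007370 = 0.1002 eV.
λ = hc/ΔE = 1240 / 0.1002 = 12400 nm.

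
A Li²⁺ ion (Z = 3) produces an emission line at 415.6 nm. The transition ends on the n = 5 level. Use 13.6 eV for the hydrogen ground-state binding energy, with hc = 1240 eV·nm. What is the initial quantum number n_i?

n_i = 8

The photon energy is ΔE = hc/λ = 1240 / 415.6 = 2.984 eV.
With Z = 3, ΔE = 122.4 × (1/n_f² − 1/n_i²), so 1/n_f² − 1/n_i² = 0.02438.
With n_f = 5: 1/n_i² = 1/25 − 0.02438 = 0.01562, so n_i ≈ 8.00.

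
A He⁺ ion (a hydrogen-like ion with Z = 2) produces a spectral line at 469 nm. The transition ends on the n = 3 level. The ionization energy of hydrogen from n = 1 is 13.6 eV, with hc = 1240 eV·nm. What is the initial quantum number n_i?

n_i = 4

The photon energy is ΔE = hc/λ = 1240 / 469 = 2.644 eV.
With Z = 2, ΔE = 54.40 × (1/n_f² − 1/n_i²), so 1/n_f² − 1/n_i² = 0.04860.
With n_f = 3: 1/n_i² = 1/9 − 0.04860 = 0.06251, so n_i ≈ 4.00.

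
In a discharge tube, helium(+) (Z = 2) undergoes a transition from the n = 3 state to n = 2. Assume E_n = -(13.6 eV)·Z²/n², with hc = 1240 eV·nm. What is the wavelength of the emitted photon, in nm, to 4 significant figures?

164.1 nm

For Z = 2 the level energies scale as Z², so the effective Rydberg energy is 13.6 × 4 = 54.40 eV.
ΔE = 54.40 × (1/2² − 1/3²) = 54.40 × 0.1389 = 7.556 eV.
λ = hc/ΔE = 1240 / 7.556 = 164.1 nm.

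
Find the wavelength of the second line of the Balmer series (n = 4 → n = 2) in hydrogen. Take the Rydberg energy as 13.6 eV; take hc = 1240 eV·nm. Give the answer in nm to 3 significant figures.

The Balmer series terminates on n_f = 2; the second line has n_i = 2+2 = 4.
ΔE = 13.60 × (1/2² − 1/4²) = 2.550 eV.
λ = 1240 / 2.550 = 486 nm.

486 nm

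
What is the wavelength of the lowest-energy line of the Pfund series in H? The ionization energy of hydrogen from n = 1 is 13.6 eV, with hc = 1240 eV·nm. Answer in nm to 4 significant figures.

7460 nm

The Pfund series terminates on n_f = 5; the first line has n_i = 5+1 = 6.
ΔE = 13.60 × (1/5² − 1/6²) = 0.1662 eV.
λ = 1240 / 0.1662 = 7460 nm.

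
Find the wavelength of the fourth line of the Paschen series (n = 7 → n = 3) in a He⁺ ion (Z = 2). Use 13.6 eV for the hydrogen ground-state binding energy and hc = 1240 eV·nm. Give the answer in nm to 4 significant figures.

251.3 nm

The Paschen series terminates on n_f = 3; the fourth line has n_i = 3+4 = 7.
ΔE = 54.40 × (1/3² − 1/7²) = 4.934 eV.
λ = 1240 / 4.934 = 251.3 nm.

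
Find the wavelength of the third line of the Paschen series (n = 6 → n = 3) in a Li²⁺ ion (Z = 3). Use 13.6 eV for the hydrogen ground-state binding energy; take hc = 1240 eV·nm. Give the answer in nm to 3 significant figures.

The Paschen series terminates on n_f = 3; the third line has n_i = 3+3 = 6.
ΔE = 122.4 × (1/3² − 1/6²) = 10.20 eV.
λ = 1240 / 10.20 = 122 nm.

122 nm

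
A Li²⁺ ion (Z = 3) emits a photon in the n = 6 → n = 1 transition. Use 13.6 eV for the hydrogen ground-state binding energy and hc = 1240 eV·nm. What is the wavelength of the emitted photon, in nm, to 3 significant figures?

10.4 nm

For Z = 3 the level energies scale as Z², so the effective Rydberg energy is 13.6 × 9 = 122.4 eV.
ΔE = 122.4 × (1/1² − 1/6²) = 122.4 × 0.9722 = 119.0 eV.
λ = hc/ΔE = 1240 / 119.0 = 10.4 nm.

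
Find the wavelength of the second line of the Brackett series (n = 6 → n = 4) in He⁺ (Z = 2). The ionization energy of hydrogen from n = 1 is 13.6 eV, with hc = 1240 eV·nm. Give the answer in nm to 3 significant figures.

656 nm

The Brackett series terminates on n_f = 4; the second line has n_i = 4+2 = 6.
ΔE = 54.40 × (1/4² − 1/6²) = 1.889 eV.
λ = 1240 / 1.889 = 656 nm.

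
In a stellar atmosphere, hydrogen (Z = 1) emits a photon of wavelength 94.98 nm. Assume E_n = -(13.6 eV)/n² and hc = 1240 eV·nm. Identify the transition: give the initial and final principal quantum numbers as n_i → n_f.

n_i = 5, n_f = 1

The photon energy is ΔE = hc/λ = 1240 / 94.98 = 13.06 eV.
With Z = 1, ΔE = 13.60 × (1/n_f² − 1/n_i²), so 1/n_f² − 1/n_i² = 0.9600.
Trying n_f = 1 gives 1/n_i² = 0.04005, i.e. n_i ≈ 5; this pair matches.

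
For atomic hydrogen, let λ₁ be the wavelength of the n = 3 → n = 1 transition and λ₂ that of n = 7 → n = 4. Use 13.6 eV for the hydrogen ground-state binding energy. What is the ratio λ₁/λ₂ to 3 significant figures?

0.0474

λ ∝ 1/ΔE ∝ 1/(1/n_f² − 1/n_i²), and the Z² and hc factors cancel in the ratio.
λ₁/λ₂ = (1/4² − 1/7²)/(1/1² − 1/3²) = 0.04209/0.8889 = 0.0474.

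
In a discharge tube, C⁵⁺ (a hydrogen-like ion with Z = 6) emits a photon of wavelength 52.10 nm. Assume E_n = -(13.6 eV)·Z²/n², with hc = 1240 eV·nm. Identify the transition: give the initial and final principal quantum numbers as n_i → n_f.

n_i = 4, n_f = 3

The photon energy is ΔE = hc/λ = 1240 / 52.10 = 23.80 eV.
With Z = 6, ΔE = 489.6 × (1/n_f² − 1/n_i²), so 1/n_f² − 1/n_i² = 0.04861.
Trying n_f = 3 gives 1/n_i² = 0.06250, i.e. n_i ≈ 4; this pair matches.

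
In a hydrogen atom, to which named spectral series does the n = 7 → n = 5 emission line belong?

Pfund

The series is set by the lower level: n_f = 5 is the Pfund series.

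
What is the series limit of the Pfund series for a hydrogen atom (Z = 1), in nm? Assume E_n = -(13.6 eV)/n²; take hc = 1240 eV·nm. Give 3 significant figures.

The Pfund series has lower level n_f = 5; the series limit corresponds to n_i → ∞.
ΔE_max = 13.6 × 1 / 5² = 0.5440 eV.
λ_min = 1240 / 0.5440 = 2280 nm.

2280 nm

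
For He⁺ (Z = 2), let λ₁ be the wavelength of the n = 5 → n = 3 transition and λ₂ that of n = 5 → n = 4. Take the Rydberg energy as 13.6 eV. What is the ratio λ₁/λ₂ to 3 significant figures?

λ ∝ 1/ΔE ∝ 1/(1/n_f² − 1/n_i²), and the Z² and hc factors cancel in the ratio.
λ₁/λ₂ = (1/4² − 1/5²)/(1/3² − 1/5²) = 0.02250/0.07111 = 0.316.

0.316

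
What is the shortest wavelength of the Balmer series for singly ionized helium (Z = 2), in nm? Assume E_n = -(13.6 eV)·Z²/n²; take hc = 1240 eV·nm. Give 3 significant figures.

91.2 nm

The Balmer series has lower level n_f = 2; the series limit corresponds to n_i → ∞.
ΔE_max = 13.6 × 4 / 2² = 13.60 eV.
λ_min = 1240 / 13.60 = 91.2 nm.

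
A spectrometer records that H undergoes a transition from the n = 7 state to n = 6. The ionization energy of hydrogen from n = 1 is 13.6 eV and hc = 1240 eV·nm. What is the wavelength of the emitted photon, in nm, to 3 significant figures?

ΔE = 13.60 × (1/6² − 1/7²) = 13.60 × 0.007370 = 0.1002 eV.
λ = hc/ΔE = 1240 / 0.1002 = 12400 nm.

12400 nm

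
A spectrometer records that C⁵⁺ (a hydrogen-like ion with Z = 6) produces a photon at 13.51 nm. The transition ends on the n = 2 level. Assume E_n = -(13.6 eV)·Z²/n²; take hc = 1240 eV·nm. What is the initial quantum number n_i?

The photon energy is ΔE = hc/λ = 1240 / 13.51 = 91.78 eV.
With Z = 6, ΔE = 489.6 × (1/n_f² − 1/n_i²), so 1/n_f² − 1/n_i² = 0.1875.
With n_f = 2: 1/n_i² = 1/4 − 0.1875 = 0.06253, so n_i ≈ 4.00.

n_i = 4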